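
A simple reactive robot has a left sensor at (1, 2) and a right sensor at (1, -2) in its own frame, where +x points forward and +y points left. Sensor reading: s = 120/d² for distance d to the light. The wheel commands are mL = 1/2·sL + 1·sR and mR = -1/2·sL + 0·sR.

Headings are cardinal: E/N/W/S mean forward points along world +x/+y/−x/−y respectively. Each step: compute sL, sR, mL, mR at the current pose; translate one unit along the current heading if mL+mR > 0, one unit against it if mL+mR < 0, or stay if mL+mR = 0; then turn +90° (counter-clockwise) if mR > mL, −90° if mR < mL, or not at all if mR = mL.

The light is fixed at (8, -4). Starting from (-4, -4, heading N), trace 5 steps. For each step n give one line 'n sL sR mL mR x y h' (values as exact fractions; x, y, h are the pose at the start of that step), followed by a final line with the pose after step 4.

n=0: pose=(-4,-4,N); sL=120/197, sR=120/101; mL=29700/19897, mR=-60/197; mL+mR=120/101 → advance +1; mR−mL=-35760/19897 → turn -1·90°
n=1: pose=(-4,-3,E); sL=12/13, sR=60/61; mL=1146/793, mR=-6/13; mL+mR=60/61 → advance +1; mR−mL=-1512/793 → turn -1·90°
n=2: pose=(-3,-3,S); sL=40/27, sR=120/169; mL=6620/4563, mR=-20/27; mL+mR=120/169 → advance +1; mR−mL=-10000/4563 → turn -1·90°
n=3: pose=(-3,-4,W); sL=30/37, sR=30/37; mL=45/37, mR=-15/37; mL+mR=30/37 → advance +1; mR−mL=-60/37 → turn -1·90°
n=4: pose=(-4,-4,N); sL=120/197, sR=120/101; mL=29700/19897, mR=-60/197; mL+mR=120/101 → advance +1; mR−mL=-35760/19897 → turn -1·90°

0 120/197 120/101 29700/19897 -60/197 -4 -4 N
1 12/13 60/61 1146/793 -6/13 -4 -3 E
2 40/27 120/169 6620/4563 -20/27 -3 -3 S
3 30/37 30/37 45/37 -15/37 -3 -4 W
4 120/197 120/101 29700/19897 -60/197 -4 -4 N
final -4 -3 E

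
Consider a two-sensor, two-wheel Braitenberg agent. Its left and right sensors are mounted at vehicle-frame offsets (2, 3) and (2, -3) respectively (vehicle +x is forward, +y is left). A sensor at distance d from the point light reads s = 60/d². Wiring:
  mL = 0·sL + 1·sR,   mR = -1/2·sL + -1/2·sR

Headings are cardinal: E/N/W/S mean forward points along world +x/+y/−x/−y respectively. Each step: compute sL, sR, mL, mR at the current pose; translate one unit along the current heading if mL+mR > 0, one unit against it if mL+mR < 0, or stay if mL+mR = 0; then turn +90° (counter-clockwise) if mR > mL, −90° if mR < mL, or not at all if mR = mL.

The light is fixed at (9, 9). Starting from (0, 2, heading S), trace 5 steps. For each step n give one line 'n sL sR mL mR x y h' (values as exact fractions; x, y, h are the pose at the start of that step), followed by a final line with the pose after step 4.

n=0: pose=(0,2,S); sL=20/39, sR=4/15; mL=4/15, mR=-76/195; mL+mR=-8/65 → advance -1; mR−mL=-128/195 → turn -1·90°
n=1: pose=(0,3,W); sL=30/101, sR=6/13; mL=6/13, mR=-498/1313; mL+mR=108/1313 → advance +1; mR−mL=-1104/1313 → turn -1·90°
n=2: pose=(-1,3,N); sL=12/37, sR=12/13; mL=12/13, mR=-300/481; mL+mR=144/481 → advance +1; mR−mL=-744/481 → turn -1·90°
n=3: pose=(-1,4,E); sL=15/17, sR=15/32; mL=15/32, mR=-735/1088; mL+mR=-225/1088 → advance -1; mR−mL=-1245/1088 → turn -1·90°
n=4: pose=(-2,4,S); sL=60/113, sR=12/49; mL=12/49, mR=-2148/5537; mL+mR=-792/5537 → advance -1; mR−mL=-3504/5537 → turn -1·90°

0 20/39 4/15 4/15 -76/195 0 2 S
1 30/101 6/13 6/13 -498/1313 0 3 W
2 12/37 12/13 12/13 -300/481 -1 3 N
3 15/17 15/32 15/32 -735/1088 -1 4 E
4 60/113 12/49 12/49 -2148/5537 -2 4 S
final -2 5 W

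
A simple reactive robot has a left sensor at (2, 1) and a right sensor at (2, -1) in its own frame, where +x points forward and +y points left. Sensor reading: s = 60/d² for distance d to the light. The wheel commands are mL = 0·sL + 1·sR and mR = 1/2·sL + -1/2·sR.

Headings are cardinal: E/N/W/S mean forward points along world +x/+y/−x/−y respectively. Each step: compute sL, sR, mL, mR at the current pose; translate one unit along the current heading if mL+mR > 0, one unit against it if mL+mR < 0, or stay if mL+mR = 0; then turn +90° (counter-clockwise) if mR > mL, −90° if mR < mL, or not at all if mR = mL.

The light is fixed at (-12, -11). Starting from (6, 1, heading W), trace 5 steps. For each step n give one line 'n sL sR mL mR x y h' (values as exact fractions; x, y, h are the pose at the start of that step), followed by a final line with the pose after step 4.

0 60/377 12/85 12/85 288/32045 6 1 W
1 15/113 3/26 3/26 51/5876 5 1 N
2 60/557 12/101 12/101 -312/56257 5 2 E
3 30/241 6/41 6/41 -108/9881 6 2 S
4 60/377 12/85 12/85 288/32045 6 1 W
final 5 1 N

n=0: pose=(6,1,W); sL=60/377, sR=12/85; mL=12/85, mR=288/32045; mL+mR=4812/32045 → advance +1; mR−mL=-4236/32045 → turn -1·90°
n=1: pose=(5,1,N); sL=15/113, sR=3/26; mL=3/26, mR=51/5876; mL+mR=729/5876 → advance +1; mR−mL=-627/5876 → turn -1·90°
n=2: pose=(5,2,E); sL=60/557, sR=12/101; mL=12/101, mR=-312/56257; mL+mR=6372/56257 → advance +1; mR−mL=-6996/56257 → turn -1·90°
n=3: pose=(6,2,S); sL=30/241, sR=6/41; mL=6/41, mR=-108/9881; mL+mR=1338/9881 → advance +1; mR−mL=-1554/9881 → turn -1·90°
n=4: pose=(6,1,W); sL=60/377, sR=12/85; mL=12/85, mR=288/32045; mL+mR=4812/32045 → advance +1; mR−mL=-4236/32045 → turn -1·90°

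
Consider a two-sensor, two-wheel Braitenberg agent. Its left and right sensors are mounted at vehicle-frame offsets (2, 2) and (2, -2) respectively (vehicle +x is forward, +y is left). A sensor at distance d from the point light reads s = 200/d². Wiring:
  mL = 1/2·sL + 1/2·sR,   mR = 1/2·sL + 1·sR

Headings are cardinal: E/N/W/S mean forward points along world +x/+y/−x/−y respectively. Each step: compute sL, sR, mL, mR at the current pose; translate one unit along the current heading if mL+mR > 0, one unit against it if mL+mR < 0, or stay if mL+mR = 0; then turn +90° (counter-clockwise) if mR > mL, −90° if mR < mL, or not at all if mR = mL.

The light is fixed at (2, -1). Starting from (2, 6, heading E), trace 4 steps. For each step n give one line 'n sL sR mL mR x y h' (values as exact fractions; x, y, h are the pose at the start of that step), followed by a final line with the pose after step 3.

n=0: pose=(2,6,E); sL=40/17, sR=200/29; mL=2280/493, mR=3980/493; mL+mR=6260/493 → advance +1; mR−mL=100/29 → turn +1·90°
n=1: pose=(3,6,N); sL=100/41, sR=20/9; mL=860/369, mR=1270/369; mL+mR=710/123 → advance +1; mR−mL=10/9 → turn +1·90°
n=2: pose=(3,7,W); sL=200/37, sR=200/101; mL=13800/3737, mR=17500/3737; mL+mR=31300/3737 → advance +1; mR−mL=100/101 → turn +1·90°
n=3: pose=(2,7,S); sL=5, sR=5; mL=5, mR=15/2; mL+mR=25/2 → advance +1; mR−mL=5/2 → turn +1·90°

0 40/17 200/29 2280/493 3980/493 2 6 E
1 100/41 20/9 860/369 1270/369 3 6 N
2 200/37 200/101 13800/3737 17500/3737 3 7 W
3 5 5 5 15/2 2 7 S
final 2 6 E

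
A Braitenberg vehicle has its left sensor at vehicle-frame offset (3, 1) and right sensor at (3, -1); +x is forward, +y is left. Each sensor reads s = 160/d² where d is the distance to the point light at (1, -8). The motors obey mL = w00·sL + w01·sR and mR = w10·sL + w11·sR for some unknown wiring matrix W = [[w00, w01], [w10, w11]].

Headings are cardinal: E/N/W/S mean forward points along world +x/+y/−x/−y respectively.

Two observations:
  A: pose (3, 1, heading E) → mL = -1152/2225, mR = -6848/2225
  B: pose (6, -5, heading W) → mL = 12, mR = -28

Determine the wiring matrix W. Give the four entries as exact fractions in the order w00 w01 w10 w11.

1 -1 -1 -1

obs A: pose=(3,1,E) → sL=32/25, sR=160/89, mL=-1152/2225, mR=-6848/2225
obs B: pose=(6,-5,W) → sL=20, sR=8, mL=12, mR=-28
sensor matrix S = [[32/25, 160/89], [20, 8]]; det S = -57216/2225
solve [mL_A; mL_B] = S·[w00; w01] and [mR_A; mR_B] = S·[w10; w11]:
  w00 = 1, w01 = -1, w10 = -1, w11 = -1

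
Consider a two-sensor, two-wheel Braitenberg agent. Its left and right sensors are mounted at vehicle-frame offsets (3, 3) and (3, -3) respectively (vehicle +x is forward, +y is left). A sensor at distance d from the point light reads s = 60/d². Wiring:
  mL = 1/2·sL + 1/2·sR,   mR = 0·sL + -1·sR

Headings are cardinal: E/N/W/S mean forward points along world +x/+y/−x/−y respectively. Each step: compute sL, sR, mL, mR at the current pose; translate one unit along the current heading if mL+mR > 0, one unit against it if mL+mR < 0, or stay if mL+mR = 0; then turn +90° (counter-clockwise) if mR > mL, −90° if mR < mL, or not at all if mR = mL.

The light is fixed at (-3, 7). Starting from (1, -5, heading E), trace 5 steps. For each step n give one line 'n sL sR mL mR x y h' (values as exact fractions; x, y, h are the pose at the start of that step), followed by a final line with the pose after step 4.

n=0: pose=(1,-5,E); sL=6/13, sR=30/137; mL=606/1781, mR=-30/137; mL+mR=216/1781 → advance +1; mR−mL=-996/1781 → turn -1·90°
n=1: pose=(2,-5,S); sL=60/289, sR=60/229; mL=15540/66181, mR=-60/229; mL+mR=-1800/66181 → advance -1; mR−mL=-32880/66181 → turn -1·90°
n=2: pose=(2,-4,W); sL=3/10, sR=15/17; mL=201/340, mR=-15/17; mL+mR=-99/340 → advance -1; mR−mL=-501/340 → turn -1·90°
n=3: pose=(3,-4,N); sL=60/73, sR=12/29; mL=1308/2117, mR=-12/29; mL+mR=432/2117 → advance +1; mR−mL=-2184/2117 → turn -1·90°
n=4: pose=(3,-3,E); sL=6/13, sR=6/25; mL=114/325, mR=-6/25; mL+mR=36/325 → advance +1; mR−mL=-192/325 → turn -1·90°

0 6/13 30/137 606/1781 -30/137 1 -5 E
1 60/289 60/229 15540/66181 -60/229 2 -5 S
2 3/10 15/17 201/340 -15/17 2 -4 W
3 60/73 12/29 1308/2117 -12/29 3 -4 N
4 6/13 6/25 114/325 -6/25 3 -3 E
final 4 -3 S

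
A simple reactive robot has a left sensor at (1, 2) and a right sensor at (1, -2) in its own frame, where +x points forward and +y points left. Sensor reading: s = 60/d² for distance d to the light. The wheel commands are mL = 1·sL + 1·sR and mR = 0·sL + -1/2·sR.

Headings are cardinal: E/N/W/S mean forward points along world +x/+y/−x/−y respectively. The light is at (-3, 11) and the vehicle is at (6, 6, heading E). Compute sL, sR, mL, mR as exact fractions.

60/109 60/149 15480/16241 -30/149

left sensor world pos  = (7, 8); dL² = 109
right sensor world pos = (7, 4); dR² = 149
sL = 60/109 = 60/109
sR = 60/149 = 60/149
mL = 1·sL + 1·sR = 15480/16241
mR = 0·sL + -1/2·sR = -30/149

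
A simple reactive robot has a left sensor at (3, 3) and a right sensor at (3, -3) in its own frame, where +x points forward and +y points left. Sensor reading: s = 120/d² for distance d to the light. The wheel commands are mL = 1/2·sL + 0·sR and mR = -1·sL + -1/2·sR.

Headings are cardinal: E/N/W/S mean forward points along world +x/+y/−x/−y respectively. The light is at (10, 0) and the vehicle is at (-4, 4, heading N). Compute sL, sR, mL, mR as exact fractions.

60/169 12/17 30/169 -2034/2873

left sensor world pos  = (-7, 7); dL² = 338
right sensor world pos = (-1, 7); dR² = 170
sL = 120/338 = 60/169
sR = 120/170 = 12/17
mL = 1/2·sL + 0·sR = 30/169
mR = -1·sL + -1/2·sR = -2034/2873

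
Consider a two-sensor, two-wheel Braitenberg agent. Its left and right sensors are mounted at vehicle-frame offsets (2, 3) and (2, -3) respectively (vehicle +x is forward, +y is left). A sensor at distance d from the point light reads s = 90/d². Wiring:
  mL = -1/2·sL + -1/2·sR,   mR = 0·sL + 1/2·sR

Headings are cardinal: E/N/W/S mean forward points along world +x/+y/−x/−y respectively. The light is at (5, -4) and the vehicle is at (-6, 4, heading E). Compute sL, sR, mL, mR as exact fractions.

left sensor world pos  = (-4, 7); dL² = 202
right sensor world pos = (-4, 1); dR² = 106
sL = 90/202 = 45/101
sR = 90/106 = 45/53
mL = -1/2·sL + -1/2·sR = -3465/5353
mR = 0·sL + 1/2·sR = 45/106

45/101 45/53 -3465/5353 45/106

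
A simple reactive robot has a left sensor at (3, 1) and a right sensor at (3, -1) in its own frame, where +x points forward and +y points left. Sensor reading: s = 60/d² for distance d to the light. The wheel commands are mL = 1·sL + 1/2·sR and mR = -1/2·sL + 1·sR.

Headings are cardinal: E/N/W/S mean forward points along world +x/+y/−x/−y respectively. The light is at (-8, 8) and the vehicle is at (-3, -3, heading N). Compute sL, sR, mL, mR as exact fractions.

left sensor world pos  = (-4, 0); dL² = 80
right sensor world pos = (-2, 0); dR² = 100
sL = 60/80 = 3/4
sR = 60/100 = 3/5
mL = 1·sL + 1/2·sR = 21/20
mR = -1/2·sL + 1·sR = 9/40

3/4 3/5 21/20 9/40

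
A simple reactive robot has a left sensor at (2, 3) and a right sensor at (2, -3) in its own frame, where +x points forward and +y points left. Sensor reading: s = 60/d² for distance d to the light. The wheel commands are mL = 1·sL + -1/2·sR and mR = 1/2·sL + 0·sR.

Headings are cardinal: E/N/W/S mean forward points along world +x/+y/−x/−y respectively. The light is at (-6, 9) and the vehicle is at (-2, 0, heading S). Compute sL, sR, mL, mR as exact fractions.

left sensor world pos  = (1, -2); dL² = 170
right sensor world pos = (-5, -2); dR² = 122
sL = 60/170 = 6/17
sR = 60/122 = 30/61
mL = 1·sL + -1/2·sR = 111/1037
mR = 1/2·sL + 0·sR = 3/17

6/17 30/61 111/1037 3/17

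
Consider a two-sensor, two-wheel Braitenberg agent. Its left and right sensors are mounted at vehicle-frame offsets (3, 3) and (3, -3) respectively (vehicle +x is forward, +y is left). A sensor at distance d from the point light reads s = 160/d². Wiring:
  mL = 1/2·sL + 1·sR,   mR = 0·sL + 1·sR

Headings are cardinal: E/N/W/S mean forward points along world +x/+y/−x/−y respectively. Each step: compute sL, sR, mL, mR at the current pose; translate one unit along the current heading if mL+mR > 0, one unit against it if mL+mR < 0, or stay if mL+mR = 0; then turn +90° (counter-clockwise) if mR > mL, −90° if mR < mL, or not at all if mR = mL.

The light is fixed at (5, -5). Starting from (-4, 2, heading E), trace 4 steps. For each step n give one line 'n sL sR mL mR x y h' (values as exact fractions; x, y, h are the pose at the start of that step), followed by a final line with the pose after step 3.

0 20/17 40/13 810/221 40/13 -4 2 E
1 160/41 160/137 17520/5617 160/137 -3 2 S
2 16/13 80/101 1848/1313 80/101 -3 1 W
3 32/45 160/117 112/65 160/117 -4 1 N
final -4 2 E

n=0: pose=(-4,2,E); sL=20/17, sR=40/13; mL=810/221, mR=40/13; mL+mR=1490/221 → advance +1; mR−mL=-10/17 → turn -1·90°
n=1: pose=(-3,2,S); sL=160/41, sR=160/137; mL=17520/5617, mR=160/137; mL+mR=24080/5617 → advance +1; mR−mL=-80/41 → turn -1·90°
n=2: pose=(-3,1,W); sL=16/13, sR=80/101; mL=1848/1313, mR=80/101; mL+mR=2888/1313 → advance +1; mR−mL=-8/13 → turn -1·90°
n=3: pose=(-4,1,N); sL=32/45, sR=160/117; mL=112/65, mR=160/117; mL+mR=1808/585 → advance +1; mR−mL=-16/45 → turn -1·90°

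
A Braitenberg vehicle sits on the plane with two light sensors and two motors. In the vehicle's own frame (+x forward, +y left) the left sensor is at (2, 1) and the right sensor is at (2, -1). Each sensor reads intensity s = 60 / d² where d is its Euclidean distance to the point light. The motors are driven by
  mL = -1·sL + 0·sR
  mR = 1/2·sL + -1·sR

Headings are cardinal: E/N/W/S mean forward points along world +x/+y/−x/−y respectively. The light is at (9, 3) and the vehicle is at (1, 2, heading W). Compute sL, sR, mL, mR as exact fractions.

left sensor world pos  = (-1, 1); dL² = 104
right sensor world pos = (-1, 3); dR² = 100
sL = 60/104 = 15/26
sR = 60/100 = 3/5
mL = -1·sL + 0·sR = -15/26
mR = 1/2·sL + -1·sR = -81/260

15/26 3/5 -15/26 -81/260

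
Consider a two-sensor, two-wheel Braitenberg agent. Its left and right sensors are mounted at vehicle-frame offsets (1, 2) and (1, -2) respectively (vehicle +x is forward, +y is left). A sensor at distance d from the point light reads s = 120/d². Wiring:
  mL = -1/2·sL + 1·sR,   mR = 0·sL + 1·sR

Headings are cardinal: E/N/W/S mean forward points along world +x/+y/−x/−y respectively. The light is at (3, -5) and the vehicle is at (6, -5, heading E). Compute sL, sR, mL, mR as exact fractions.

left sensor world pos  = (7, -3); dL² = 20
right sensor world pos = (7, -7); dR² = 20
sL = 120/20 = 6
sR = 120/20 = 6
mL = -1/2·sL + 1·sR = 3
mR = 0·sL + 1·sR = 6

6 6 3 6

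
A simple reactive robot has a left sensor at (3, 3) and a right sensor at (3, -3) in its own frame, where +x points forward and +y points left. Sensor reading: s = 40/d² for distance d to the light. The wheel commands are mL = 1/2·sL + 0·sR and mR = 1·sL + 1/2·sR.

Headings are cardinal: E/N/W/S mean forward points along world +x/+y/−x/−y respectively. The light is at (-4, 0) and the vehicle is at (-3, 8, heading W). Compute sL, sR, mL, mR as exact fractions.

left sensor world pos  = (-6, 5); dL² = 29
right sensor world pos = (-6, 11); dR² = 125
sL = 40/29 = 40/29
sR = 40/125 = 8/25
mL = 1/2·sL + 0·sR = 20/29
mR = 1·sL + 1/2·sR = 1116/725

40/29 8/25 20/29 1116/725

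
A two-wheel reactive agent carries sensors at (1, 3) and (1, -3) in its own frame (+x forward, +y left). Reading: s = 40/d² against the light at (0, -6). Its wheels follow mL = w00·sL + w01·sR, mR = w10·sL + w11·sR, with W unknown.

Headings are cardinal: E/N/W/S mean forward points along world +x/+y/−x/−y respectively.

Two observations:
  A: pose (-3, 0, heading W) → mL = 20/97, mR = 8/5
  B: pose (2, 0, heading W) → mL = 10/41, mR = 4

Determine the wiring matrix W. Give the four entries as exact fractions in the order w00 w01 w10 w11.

obs A: pose=(-3,0,W) → sL=8/5, sR=40/97, mL=20/97, mR=8/5
obs B: pose=(2,0,W) → sL=4, sR=20/41, mL=10/41, mR=4
sensor matrix S = [[8/5, 40/97], [4, 20/41]]; det S = -3456/3977
solve [mL_A; mL_B] = S·[w00; w01] and [mR_A; mR_B] = S·[w10; w11]:
  w00 = 0, w01 = 1/2, w10 = 1, w11 = 0

0 1/2 1 0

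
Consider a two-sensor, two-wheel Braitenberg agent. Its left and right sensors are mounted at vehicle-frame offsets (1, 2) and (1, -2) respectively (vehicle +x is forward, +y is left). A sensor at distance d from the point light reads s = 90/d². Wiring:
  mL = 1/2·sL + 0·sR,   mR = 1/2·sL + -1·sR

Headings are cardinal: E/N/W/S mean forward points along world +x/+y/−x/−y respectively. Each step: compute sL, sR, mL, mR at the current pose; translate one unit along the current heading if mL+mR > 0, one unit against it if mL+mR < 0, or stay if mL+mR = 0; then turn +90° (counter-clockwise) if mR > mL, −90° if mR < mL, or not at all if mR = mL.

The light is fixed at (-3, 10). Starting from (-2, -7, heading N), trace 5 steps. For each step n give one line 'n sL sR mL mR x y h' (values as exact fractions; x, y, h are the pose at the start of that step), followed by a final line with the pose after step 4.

0 90/257 18/53 45/257 -2241/13621 -2 -7 N
1 9/20 45/164 9/40 -81/1640 -2 -6 E
2 18/61 90/289 9/61 -2889/17629 -1 -6 S
3 9/29 9/17 9/58 -369/986 -1 -5 W
4 90/197 90/221 45/197 -7785/43537 0 -5 N
final 0 -4 E

n=0: pose=(-2,-7,N); sL=90/257, sR=18/53; mL=45/257, mR=-2241/13621; mL+mR=144/13621 → advance +1; mR−mL=-18/53 → turn -1·90°
n=1: pose=(-2,-6,E); sL=9/20, sR=45/164; mL=9/40, mR=-81/1640; mL+mR=36/205 → advance +1; mR−mL=-45/164 → turn -1·90°
n=2: pose=(-1,-6,S); sL=18/61, sR=90/289; mL=9/61, mR=-2889/17629; mL+mR=-288/17629 → advance -1; mR−mL=-90/289 → turn -1·90°
n=3: pose=(-1,-5,W); sL=9/29, sR=9/17; mL=9/58, mR=-369/986; mL+mR=-108/493 → advance -1; mR−mL=-9/17 → turn -1·90°
n=4: pose=(0,-5,N); sL=90/197, sR=90/221; mL=45/197, mR=-7785/43537; mL+mR=2160/43537 → advance +1; mR−mL=-90/221 → turn -1·90°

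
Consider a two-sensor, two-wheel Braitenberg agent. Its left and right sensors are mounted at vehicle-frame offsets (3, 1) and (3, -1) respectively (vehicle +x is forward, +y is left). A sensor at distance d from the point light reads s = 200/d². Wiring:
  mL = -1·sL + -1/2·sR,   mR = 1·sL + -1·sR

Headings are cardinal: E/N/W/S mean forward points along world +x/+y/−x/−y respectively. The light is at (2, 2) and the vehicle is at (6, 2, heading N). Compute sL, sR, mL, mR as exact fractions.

100/9 100/17 -2150/153 800/153

left sensor world pos  = (5, 5); dL² = 18
right sensor world pos = (7, 5); dR² = 34
sL = 200/18 = 100/9
sR = 200/34 = 100/17
mL = -1·sL + -1/2·sR = -2150/153
mR = 1·sL + -1·sR = 800/153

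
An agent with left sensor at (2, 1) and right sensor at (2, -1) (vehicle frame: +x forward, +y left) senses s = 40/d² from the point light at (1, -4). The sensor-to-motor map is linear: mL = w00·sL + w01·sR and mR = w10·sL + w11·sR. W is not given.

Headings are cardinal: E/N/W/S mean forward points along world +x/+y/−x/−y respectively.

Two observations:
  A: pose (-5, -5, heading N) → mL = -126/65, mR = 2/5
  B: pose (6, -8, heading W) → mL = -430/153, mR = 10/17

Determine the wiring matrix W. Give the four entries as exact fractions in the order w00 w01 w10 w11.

obs A: pose=(-5,-5,N) → sL=4/5, sR=20/13, mL=-126/65, mR=2/5
obs B: pose=(6,-8,W) → sL=20/17, sR=20/9, mL=-430/153, mR=10/17
sensor matrix S = [[4/5, 20/13], [20/17, 20/9]]; det S = -64/1989
solve [mL_A; mL_B] = S·[w00; w01] and [mR_A; mR_B] = S·[w10; w11]:
  w00 = -1/2, w01 = -1, w10 = 1/2, w11 = 0

-1/2 -1 1/2 0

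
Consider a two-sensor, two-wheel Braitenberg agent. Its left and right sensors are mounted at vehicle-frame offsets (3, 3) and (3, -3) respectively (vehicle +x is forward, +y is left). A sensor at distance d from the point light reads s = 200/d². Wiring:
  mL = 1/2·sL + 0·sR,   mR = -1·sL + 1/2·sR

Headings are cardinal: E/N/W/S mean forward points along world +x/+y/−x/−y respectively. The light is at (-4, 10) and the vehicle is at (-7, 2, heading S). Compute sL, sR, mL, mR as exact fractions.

left sensor world pos  = (-4, -1); dL² = 121
right sensor world pos = (-10, -1); dR² = 157
sL = 200/121 = 200/121
sR = 200/157 = 200/157
mL = 1/2·sL + 0·sR = 100/121
mR = -1·sL + 1/2·sR = -19300/18997

200/121 200/157 100/121 -19300/18997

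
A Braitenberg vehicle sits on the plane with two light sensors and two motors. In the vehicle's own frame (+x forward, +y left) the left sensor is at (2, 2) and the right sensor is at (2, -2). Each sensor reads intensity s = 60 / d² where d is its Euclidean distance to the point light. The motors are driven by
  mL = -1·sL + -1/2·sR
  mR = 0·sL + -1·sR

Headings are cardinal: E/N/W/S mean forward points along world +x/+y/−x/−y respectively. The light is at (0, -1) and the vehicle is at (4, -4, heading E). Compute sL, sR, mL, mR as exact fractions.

left sensor world pos  = (6, -2); dL² = 37
right sensor world pos = (6, -6); dR² = 61
sL = 60/37 = 60/37
sR = 60/61 = 60/61
mL = -1·sL + -1/2·sR = -4770/2257
mR = 0·sL + -1·sR = -60/61

60/37 60/61 -4770/2257 -60/61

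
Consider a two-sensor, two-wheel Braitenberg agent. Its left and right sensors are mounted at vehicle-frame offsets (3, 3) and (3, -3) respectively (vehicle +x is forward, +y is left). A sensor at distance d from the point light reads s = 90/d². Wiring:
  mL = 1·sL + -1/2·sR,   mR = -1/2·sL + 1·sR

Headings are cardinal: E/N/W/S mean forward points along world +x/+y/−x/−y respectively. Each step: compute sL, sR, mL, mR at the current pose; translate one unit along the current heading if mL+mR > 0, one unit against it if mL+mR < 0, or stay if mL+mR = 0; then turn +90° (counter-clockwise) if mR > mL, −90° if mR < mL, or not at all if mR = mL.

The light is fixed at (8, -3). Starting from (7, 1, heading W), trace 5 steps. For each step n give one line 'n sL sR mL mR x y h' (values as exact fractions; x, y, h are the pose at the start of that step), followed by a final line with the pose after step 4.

0 90/17 18/13 1017/221 -279/221 7 1 W
1 45/37 9/5 117/370 441/370 6 1 N
2 90/29 90/89 6705/2581 -1395/2581 6 2 W
3 9/10 45/32 63/320 153/160 5 2 N
4 2 10/13 21/13 -3/13 5 3 W
final 4 3 N

n=0: pose=(7,1,W); sL=90/17, sR=18/13; mL=1017/221, mR=-279/221; mL+mR=738/221 → advance +1; mR−mL=-1296/221 → turn -1·90°
n=1: pose=(6,1,N); sL=45/37, sR=9/5; mL=117/370, mR=441/370; mL+mR=279/185 → advance +1; mR−mL=162/185 → turn +1·90°
n=2: pose=(6,2,W); sL=90/29, sR=90/89; mL=6705/2581, mR=-1395/2581; mL+mR=5310/2581 → advance +1; mR−mL=-8100/2581 → turn -1·90°
n=3: pose=(5,2,N); sL=9/10, sR=45/32; mL=63/320, mR=153/160; mL+mR=369/320 → advance +1; mR−mL=243/320 → turn +1·90°
n=4: pose=(5,3,W); sL=2, sR=10/13; mL=21/13, mR=-3/13; mL+mR=18/13 → advance +1; mR−mL=-24/13 → turn -1·90°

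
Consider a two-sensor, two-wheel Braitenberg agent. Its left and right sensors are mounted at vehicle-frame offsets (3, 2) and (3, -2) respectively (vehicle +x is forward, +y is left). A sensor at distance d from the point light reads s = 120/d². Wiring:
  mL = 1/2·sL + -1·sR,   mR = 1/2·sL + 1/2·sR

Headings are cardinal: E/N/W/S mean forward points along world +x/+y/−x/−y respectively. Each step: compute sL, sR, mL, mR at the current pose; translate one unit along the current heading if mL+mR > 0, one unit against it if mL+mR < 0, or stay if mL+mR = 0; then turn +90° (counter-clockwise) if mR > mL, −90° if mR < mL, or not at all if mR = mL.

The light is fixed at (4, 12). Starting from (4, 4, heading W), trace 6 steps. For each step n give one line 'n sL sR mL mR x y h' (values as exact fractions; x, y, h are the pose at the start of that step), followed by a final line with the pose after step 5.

0 120/109 8/3 -692/327 616/327 4 4 W
1 12/13 60/61 -414/793 756/793 5 4 S
2 24/13 120/137 84/1781 2424/1781 5 3 E
3 10/3 30/13 -25/39 110/39 6 3 N
4 120/101 120/37 -9900/3737 8280/3737 6 4 W
5 60/73 60/61 -2550/4453 4020/4453 7 4 S
final 7 3 E

n=0: pose=(4,4,W); sL=120/109, sR=8/3; mL=-692/327, mR=616/327; mL+mR=-76/327 → advance -1; mR−mL=4 → turn +1·90°
n=1: pose=(5,4,S); sL=12/13, sR=60/61; mL=-414/793, mR=756/793; mL+mR=342/793 → advance +1; mR−mL=90/61 → turn +1·90°
n=2: pose=(5,3,E); sL=24/13, sR=120/137; mL=84/1781, mR=2424/1781; mL+mR=2508/1781 → advance +1; mR−mL=180/137 → turn +1·90°
n=3: pose=(6,3,N); sL=10/3, sR=30/13; mL=-25/39, mR=110/39; mL+mR=85/39 → advance +1; mR−mL=45/13 → turn +1·90°
n=4: pose=(6,4,W); sL=120/101, sR=120/37; mL=-9900/3737, mR=8280/3737; mL+mR=-1620/3737 → advance -1; mR−mL=180/37 → turn +1·90°
n=5: pose=(7,4,S); sL=60/73, sR=60/61; mL=-2550/4453, mR=4020/4453; mL+mR=1470/4453 → advance +1; mR−mL=90/61 → turn +1·90°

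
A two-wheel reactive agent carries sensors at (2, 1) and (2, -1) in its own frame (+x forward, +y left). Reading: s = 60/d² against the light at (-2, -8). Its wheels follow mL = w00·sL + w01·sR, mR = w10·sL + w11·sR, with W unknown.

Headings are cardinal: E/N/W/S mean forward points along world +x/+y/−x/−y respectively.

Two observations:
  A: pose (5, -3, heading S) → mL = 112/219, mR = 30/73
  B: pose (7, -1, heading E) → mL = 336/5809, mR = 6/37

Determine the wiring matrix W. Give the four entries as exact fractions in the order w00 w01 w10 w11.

obs A: pose=(5,-3,S) → sL=60/73, sR=4/3, mL=112/219, mR=30/73
obs B: pose=(7,-1,E) → sL=12/37, sR=60/157, mL=336/5809, mR=6/37
sensor matrix S = [[60/73, 4/3], [12/37, 60/157]]; det S = -50176/424057
solve [mL_A; mL_B] = S·[w00; w01] and [mR_A; mR_B] = S·[w10; w11]:
  w00 = -1, w01 = 1, w10 = 1/2, w11 = 0

-1 1 1/2 0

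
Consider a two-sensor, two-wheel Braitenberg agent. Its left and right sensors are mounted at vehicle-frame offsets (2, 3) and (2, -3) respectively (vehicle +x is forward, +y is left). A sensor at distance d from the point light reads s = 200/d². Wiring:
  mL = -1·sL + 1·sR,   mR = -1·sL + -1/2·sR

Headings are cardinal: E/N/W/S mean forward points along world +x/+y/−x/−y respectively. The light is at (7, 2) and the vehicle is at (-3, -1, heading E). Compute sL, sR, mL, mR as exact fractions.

25/8 2 -9/8 -33/8

left sensor world pos  = (-1, 2); dL² = 64
right sensor world pos = (-1, -4); dR² = 100
sL = 200/64 = 25/8
sR = 200/100 = 2
mL = -1·sL + 1·sR = -9/8
mR = -1·sL + -1/2·sR = -33/8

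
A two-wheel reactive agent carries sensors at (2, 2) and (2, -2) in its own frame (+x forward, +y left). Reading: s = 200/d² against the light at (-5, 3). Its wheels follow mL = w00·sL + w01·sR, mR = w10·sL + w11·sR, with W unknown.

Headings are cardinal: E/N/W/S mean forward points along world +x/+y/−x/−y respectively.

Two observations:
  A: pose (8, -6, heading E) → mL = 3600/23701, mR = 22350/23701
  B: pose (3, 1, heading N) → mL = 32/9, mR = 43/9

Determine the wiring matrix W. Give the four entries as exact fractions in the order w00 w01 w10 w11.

obs A: pose=(8,-6,E) → sL=100/137, sR=100/173, mL=3600/23701, mR=22350/23701
obs B: pose=(3,1,N) → sL=50/9, sR=2, mL=32/9, mR=43/9
sensor matrix S = [[100/137, 100/173], [50/9, 2]]; det S = -373600/213309
solve [mL_A; mL_B] = S·[w00; w01] and [mR_A; mR_B] = S·[w10; w11]:
  w00 = 1, w01 = -1, w10 = 1/2, w11 = 1

1 -1 1/2 1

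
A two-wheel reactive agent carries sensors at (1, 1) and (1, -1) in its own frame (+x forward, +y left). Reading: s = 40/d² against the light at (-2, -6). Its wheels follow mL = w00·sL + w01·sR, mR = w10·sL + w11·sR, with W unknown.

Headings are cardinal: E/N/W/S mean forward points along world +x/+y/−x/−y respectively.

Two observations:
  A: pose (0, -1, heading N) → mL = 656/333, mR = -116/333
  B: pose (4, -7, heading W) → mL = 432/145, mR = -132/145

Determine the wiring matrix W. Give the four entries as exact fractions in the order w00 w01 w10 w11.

obs A: pose=(0,-1,N) → sL=40/37, sR=8/9, mL=656/333, mR=-116/333
obs B: pose=(4,-7,W) → sL=40/29, sR=8/5, mL=432/145, mR=-132/145
sensor matrix S = [[40/37, 8/9], [40/29, 8/5]]; det S = 4864/9657
solve [mL_A; mL_B] = S·[w00; w01] and [mR_A; mR_B] = S·[w10; w11]:
  w00 = 1, w01 = 1, w10 = 1/2, w11 = -1

1 1 1/2 -1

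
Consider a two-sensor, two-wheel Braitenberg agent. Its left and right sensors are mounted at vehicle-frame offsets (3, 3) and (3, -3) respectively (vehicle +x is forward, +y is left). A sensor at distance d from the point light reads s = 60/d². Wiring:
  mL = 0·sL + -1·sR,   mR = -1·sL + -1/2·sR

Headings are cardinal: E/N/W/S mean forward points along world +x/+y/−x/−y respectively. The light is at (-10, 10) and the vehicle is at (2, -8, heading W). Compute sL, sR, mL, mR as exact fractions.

10/87 10/51 -10/51 -105/493

left sensor world pos  = (-1, -11); dL² = 522
right sensor world pos = (-1, -5); dR² = 306
sL = 60/522 = 10/87
sR = 60/306 = 10/51
mL = 0·sL + -1·sR = -10/51
mR = -1·sL + -1/2·sR = -105/493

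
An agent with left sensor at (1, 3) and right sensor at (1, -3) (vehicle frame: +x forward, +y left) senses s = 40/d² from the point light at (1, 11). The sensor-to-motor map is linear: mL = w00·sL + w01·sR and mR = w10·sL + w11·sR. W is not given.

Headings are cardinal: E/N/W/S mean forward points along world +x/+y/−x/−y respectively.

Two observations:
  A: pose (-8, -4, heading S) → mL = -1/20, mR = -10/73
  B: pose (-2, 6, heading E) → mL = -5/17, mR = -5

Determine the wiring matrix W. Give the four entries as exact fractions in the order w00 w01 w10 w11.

obs A: pose=(-8,-4,S) → sL=10/73, sR=1/10, mL=-1/20, mR=-10/73
obs B: pose=(-2,6,E) → sL=5, sR=10/17, mL=-5/17, mR=-5
sensor matrix S = [[10/73, 1/10], [5, 10/17]]; det S = -1041/2482
solve [mL_A; mL_B] = S·[w00; w01] and [mR_A; mR_B] = S·[w10; w11]:
  w00 = 0, w01 = -1/2, w10 = -1, w11 = 0

0 -1/2 -1 0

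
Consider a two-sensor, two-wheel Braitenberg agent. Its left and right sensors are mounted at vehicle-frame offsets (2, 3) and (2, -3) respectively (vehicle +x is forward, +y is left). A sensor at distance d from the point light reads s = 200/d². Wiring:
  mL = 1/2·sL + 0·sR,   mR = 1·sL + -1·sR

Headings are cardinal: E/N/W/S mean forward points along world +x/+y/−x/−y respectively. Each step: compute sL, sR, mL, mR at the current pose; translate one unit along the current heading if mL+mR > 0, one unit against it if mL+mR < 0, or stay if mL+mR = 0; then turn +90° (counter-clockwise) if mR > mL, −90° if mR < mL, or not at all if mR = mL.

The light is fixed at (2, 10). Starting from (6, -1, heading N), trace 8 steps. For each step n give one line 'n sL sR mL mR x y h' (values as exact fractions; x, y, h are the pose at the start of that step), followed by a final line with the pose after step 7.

n=0: pose=(6,-1,N); sL=100/41, sR=20/13; mL=50/41, mR=480/533; mL+mR=1130/533 → advance +1; mR−mL=-170/533 → turn -1·90°
n=1: pose=(6,0,E); sL=40/17, sR=40/41; mL=20/17, mR=960/697; mL+mR=1780/697 → advance +1; mR−mL=140/697 → turn +1·90°
n=2: pose=(7,0,N); sL=50/17, sR=25/16; mL=25/17, mR=375/272; mL+mR=775/272 → advance +1; mR−mL=-25/272 → turn -1·90°
n=3: pose=(7,1,E); sL=40/17, sR=200/193; mL=20/17, mR=4320/3281; mL+mR=8180/3281 → advance +1; mR−mL=460/3281 → turn +1·90°
n=4: pose=(8,1,N); sL=100/29, sR=20/13; mL=50/29, mR=720/377; mL+mR=1370/377 → advance +1; mR−mL=70/377 → turn +1·90°
n=5: pose=(8,2,W); sL=200/137, sR=200/41; mL=100/137, mR=-19200/5617; mL+mR=-15100/5617 → advance -1; mR−mL=-23300/5617 → turn -1·90°
n=6: pose=(9,2,N); sL=50/13, sR=25/17; mL=25/13, mR=525/221; mL+mR=950/221 → advance +1; mR−mL=100/221 → turn +1·90°
n=7: pose=(9,3,W); sL=8/5, sR=200/41; mL=4/5, mR=-672/205; mL+mR=-508/205 → advance -1; mR−mL=-836/205 → turn -1·90°

0 100/41 20/13 50/41 480/533 6 -1 N
1 40/17 40/41 20/17 960/697 6 0 E
2 50/17 25/16 25/17 375/272 7 0 N
3 40/17 200/193 20/17 4320/3281 7 1 E
4 100/29 20/13 50/29 720/377 8 1 N
5 200/137 200/41 100/137 -19200/5617 8 2 W
6 50/13 25/17 25/13 525/221 9 2 N
7 8/5 200/41 4/5 -672/205 9 3 W
final 10 3 N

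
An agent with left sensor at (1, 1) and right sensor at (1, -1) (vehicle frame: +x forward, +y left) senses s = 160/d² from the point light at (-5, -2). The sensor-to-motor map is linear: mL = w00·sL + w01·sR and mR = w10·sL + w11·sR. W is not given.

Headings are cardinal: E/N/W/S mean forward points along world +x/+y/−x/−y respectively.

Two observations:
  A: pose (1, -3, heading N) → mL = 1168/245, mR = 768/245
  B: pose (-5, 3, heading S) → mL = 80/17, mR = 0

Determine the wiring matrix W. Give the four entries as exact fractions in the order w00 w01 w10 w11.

1 -1/2 1 -1

obs A: pose=(1,-3,N) → sL=32/5, sR=160/49, mL=1168/245, mR=768/245
obs B: pose=(-5,3,S) → sL=160/17, sR=160/17, mL=80/17, mR=0
sensor matrix S = [[32/5, 160/49], [160/17, 160/17]]; det S = 24576/833
solve [mL_A; mL_B] = S·[w00; w01] and [mR_A; mR_B] = S·[w10; w11]:
  w00 = 1, w01 = -1/2, w10 = 1, w11 = -1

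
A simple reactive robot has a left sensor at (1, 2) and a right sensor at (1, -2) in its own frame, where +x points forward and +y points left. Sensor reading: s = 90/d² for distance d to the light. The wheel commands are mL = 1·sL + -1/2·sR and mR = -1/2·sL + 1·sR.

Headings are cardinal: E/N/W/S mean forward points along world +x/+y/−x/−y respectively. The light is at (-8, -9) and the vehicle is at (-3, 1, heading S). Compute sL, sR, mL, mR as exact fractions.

9/13 1 5/26 17/26

left sensor world pos  = (-1, 0); dL² = 130
right sensor world pos = (-5, 0); dR² = 90
sL = 90/130 = 9/13
sR = 90/90 = 1
mL = 1·sL + -1/2·sR = 5/26
mR = -1/2·sL + 1·sR = 17/26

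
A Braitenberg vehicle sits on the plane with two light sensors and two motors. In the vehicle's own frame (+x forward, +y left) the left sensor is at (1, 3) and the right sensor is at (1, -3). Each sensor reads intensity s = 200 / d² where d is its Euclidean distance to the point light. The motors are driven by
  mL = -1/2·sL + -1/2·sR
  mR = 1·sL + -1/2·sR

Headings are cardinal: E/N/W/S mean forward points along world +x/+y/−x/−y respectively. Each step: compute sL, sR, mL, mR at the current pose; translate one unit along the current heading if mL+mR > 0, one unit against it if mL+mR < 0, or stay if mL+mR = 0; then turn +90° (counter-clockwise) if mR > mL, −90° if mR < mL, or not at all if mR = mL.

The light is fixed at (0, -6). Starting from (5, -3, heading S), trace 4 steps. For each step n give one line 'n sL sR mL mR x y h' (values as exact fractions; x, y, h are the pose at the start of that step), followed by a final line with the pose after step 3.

n=0: pose=(5,-3,S); sL=50/17, sR=25; mL=-475/34, mR=-325/34; mL+mR=-400/17 → advance -1; mR−mL=75/17 → turn +1·90°
n=1: pose=(5,-2,E); sL=40/17, sR=200/37; mL=-2440/629, mR=-220/629; mL+mR=-2660/629 → advance -1; mR−mL=60/17 → turn +1·90°
n=2: pose=(4,-2,N); sL=100/13, sR=100/37; mL=-2500/481, mR=3050/481; mL+mR=550/481 → advance +1; mR−mL=150/13 → turn +1·90°
n=3: pose=(4,-1,W); sL=200/13, sR=200/73; mL=-8600/949, mR=13300/949; mL+mR=4700/949 → advance +1; mR−mL=300/13 → turn +1·90°

0 50/17 25 -475/34 -325/34 5 -3 S
1 40/17 200/37 -2440/629 -220/629 5 -2 E
2 100/13 100/37 -2500/481 3050/481 4 -2 N
3 200/13 200/73 -8600/949 13300/949 4 -1 W
final 3 -1 S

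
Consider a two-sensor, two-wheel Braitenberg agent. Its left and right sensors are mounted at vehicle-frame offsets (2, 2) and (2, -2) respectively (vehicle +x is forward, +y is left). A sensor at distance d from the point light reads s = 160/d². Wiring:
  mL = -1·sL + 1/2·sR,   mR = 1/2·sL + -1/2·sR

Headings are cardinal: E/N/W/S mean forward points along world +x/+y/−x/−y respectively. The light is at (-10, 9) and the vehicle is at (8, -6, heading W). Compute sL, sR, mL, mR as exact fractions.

32/109 32/85 -976/9265 -384/9265

left sensor world pos  = (6, -8); dL² = 545
right sensor world pos = (6, -4); dR² = 425
sL = 160/545 = 32/109
sR = 160/425 = 32/85
mL = -1·sL + 1/2·sR = -976/9265
mR = 1/2·sL + -1/2·sR = -384/9265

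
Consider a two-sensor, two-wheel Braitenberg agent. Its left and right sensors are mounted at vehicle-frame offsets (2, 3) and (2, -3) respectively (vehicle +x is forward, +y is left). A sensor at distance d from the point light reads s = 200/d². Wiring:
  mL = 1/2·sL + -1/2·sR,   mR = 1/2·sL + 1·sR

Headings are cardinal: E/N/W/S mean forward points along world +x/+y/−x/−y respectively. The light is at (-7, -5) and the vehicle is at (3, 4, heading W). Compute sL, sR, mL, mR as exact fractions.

2 25/26 27/52 51/26

left sensor world pos  = (1, 1); dL² = 100
right sensor world pos = (1, 7); dR² = 208
sL = 200/100 = 2
sR = 200/208 = 25/26
mL = 1/2·sL + -1/2·sR = 27/52
mR = 1/2·sL + 1·sR = 51/26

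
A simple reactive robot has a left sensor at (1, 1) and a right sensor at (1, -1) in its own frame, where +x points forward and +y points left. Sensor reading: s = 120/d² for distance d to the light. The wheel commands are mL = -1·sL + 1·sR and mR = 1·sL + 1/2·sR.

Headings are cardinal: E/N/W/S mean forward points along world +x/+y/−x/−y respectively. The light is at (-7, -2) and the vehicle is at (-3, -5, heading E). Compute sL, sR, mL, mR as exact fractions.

120/29 120/41 -1440/1189 6660/1189

left sensor world pos  = (-2, -4); dL² = 29
right sensor world pos = (-2, -6); dR² = 41
sL = 120/29 = 120/29
sR = 120/41 = 120/41
mL = -1·sL + 1·sR = -1440/1189
mR = 1·sL + 1/2·sR = 6660/1189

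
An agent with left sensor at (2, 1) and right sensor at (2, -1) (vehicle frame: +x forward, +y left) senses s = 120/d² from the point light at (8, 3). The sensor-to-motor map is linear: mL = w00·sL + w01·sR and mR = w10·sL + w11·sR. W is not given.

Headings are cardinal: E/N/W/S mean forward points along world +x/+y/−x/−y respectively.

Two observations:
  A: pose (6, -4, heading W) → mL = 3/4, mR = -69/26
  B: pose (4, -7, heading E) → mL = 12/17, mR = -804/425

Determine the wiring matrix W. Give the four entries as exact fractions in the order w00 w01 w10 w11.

obs A: pose=(6,-4,W) → sL=3/2, sR=30/13, mL=3/4, mR=-69/26
obs B: pose=(4,-7,E) → sL=24/17, sR=24/25, mL=12/17, mR=-804/425
sensor matrix S = [[3/2, 30/13], [24/17, 24/25]]; det S = -10044/5525
solve [mL_A; mL_B] = S·[w00; w01] and [mR_A; mR_B] = S·[w10; w11]:
  w00 = 1/2, w01 = 0, w10 = -1, w11 = -1/2

1/2 0 -1 -1/2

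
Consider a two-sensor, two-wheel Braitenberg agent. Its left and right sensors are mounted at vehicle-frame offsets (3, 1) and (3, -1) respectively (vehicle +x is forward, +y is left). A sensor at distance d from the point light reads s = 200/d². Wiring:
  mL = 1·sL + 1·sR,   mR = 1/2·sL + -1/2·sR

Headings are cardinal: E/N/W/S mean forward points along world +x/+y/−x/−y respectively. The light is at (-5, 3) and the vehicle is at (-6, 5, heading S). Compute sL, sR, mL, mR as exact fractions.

200 40 240 80

left sensor world pos  = (-5, 2); dL² = 1
right sensor world pos = (-7, 2); dR² = 5
sL = 200/1 = 200
sR = 200/5 = 40
mL = 1·sL + 1·sR = 240
mR = 1/2·sL + -1/2·sR = 80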